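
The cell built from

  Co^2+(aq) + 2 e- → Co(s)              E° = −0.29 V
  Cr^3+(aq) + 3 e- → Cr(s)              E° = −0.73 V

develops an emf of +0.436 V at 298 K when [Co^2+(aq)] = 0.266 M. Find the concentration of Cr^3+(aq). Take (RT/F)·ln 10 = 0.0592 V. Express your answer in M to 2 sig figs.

Co²⁺/Co is the cathode (higher E°); E°cell = −0.29 − (−0.73) = +0.44 V with n = 6.
Rearranging E = E° − (0.0592/n)·log Q gives log Q = 6(+0.44 − (+0.436))/0.0592 = 0.405.
Balancing electrons gives 3 Co^2+(aq) + 2 Cr(s) → 3 Co(s) + 2 Cr^3+(aq); thus Q = [Cr^3+(aq)]^2 / [Co^2+(aq)]^3.
Solving for the unknown gives log [Cr^3+(aq)] = −0.660, so [Cr^3+(aq)] ≈ 0.22 M.

0.22 M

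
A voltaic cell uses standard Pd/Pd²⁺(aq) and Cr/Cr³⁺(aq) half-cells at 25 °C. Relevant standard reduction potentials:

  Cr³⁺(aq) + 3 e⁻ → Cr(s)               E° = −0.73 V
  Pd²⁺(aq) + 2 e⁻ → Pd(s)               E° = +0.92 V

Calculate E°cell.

Of the two couples in this cell, the one with the more positive reduction potential is reduced at the cathode: here that is Pd²⁺/Pd (+0.92 V); Cr³⁺/Cr (−0.73 V) is the anode.
E°cell = E°(cathode) − E°(anode) = +0.92 − (−0.73) = +1.65 V.

+1.65 V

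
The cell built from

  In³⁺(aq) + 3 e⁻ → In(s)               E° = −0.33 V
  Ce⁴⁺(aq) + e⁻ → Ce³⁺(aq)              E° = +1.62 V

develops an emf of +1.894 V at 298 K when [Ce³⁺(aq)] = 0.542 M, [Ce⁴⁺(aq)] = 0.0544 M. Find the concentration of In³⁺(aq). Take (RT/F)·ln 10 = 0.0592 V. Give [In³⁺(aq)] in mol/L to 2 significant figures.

Ce⁴⁺/Ce³⁺ is the cathode (higher E°); E°cell = +1.62 − (−0.33) = +1.95 V with n = 3.
From the Nernst equation, log Q = n(E° − E)/0.0592 = 3·(+1.95 − (+1.894))/0.0592 = 2.838.
Balancing electrons gives 3 Ce⁴⁺(aq) + In(s) → 3 Ce³⁺(aq) + In³⁺(aq); thus Q = ([Ce³⁺(aq)]^3·[In³⁺(aq)]) / [Ce⁴⁺(aq)]^3.
Substituting the known concentrations and solving, log [In³⁺(aq)] = −0.157 and [In³⁺(aq)] = 0.70 M.

0.70 M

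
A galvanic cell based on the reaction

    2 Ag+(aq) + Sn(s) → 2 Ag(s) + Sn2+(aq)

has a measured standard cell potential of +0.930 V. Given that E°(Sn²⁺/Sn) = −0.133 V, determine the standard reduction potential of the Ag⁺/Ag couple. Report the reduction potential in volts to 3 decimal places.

In the reaction as written the Ag⁺/Ag couple is reduced (cathode) and Sn²⁺/Sn is oxidized (anode), so E°cell = E°(Ag⁺/Ag) − E°(Sn²⁺/Sn).
E°(Ag⁺/Ag) = E°cell + E°(anode) = +0.930 + (−0.133) = +0.797 V.

+0.797 V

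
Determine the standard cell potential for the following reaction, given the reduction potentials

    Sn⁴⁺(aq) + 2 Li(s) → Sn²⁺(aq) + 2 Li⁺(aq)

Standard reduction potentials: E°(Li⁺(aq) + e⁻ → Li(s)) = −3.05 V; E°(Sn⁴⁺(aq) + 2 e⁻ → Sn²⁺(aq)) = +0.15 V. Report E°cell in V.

+3.20 V

In the reaction as written, Sn⁴⁺(aq) is reduced (cathode) and Li⁺(aq) is produced by oxidation at the anode.
E°cell = E°(cathode) − E°(anode) = +0.15 − (−3.05) = +3.20 V.
The positive value indicates the reaction is spontaneous as written.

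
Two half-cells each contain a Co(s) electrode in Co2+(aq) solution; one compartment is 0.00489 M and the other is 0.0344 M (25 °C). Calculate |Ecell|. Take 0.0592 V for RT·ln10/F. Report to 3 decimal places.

0.025 V

For a concentration cell E°cell = 0, since both electrodes use the same couple.
The compartment with the higher Co2+(aq) concentration (0.0344 M) acts as the cathode; ions are reduced there and produced at the dilute (0.00489 M) anode.
With n = 2, Ecell = −(0.0592/2)·log([dilute]/[conc]) = −(0.0592/2)·log(0.00489/0.0344) = +0.025 V.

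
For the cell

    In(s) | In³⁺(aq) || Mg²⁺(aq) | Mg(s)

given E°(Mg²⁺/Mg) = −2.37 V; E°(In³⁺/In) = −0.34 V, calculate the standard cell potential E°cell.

−2.03 V

By convention the left-hand electrode in cell notation is the anode (oxidation) and the right-hand electrode is the cathode (reduction).
E°cell = E°(right) − E°(left) = −2.37 − (−0.34) = −2.03 V.
The negative sign shows that, as written, the cell would require an external voltage to drive the reaction.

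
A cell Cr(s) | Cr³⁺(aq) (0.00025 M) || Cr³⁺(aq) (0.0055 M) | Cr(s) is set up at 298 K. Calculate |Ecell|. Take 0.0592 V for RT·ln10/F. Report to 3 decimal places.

For a concentration cell E°cell = 0, since both electrodes use the same couple.
The compartment with the higher Cr³⁺(aq) concentration (0.0055 M) acts as the cathode; ions are reduced there and produced at the dilute (0.00025 M) anode.
With n = 3, Ecell = −(0.0592/3)·log([dilute]/[conc]) = −(0.0592/3)·log(0.00025/0.0055) = +0.026 V.

0.026 V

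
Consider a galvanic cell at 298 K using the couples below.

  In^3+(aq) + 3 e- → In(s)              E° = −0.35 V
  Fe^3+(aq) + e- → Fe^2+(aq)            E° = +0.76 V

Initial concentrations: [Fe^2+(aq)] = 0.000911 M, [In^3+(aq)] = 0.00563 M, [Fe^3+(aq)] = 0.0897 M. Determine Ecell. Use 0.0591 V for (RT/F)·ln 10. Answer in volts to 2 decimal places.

+1.27 V

Fe³⁺/Fe²⁺ is reduced (cathode, E° = +0.76 V) and In³⁺/In is oxidized (anode).
The standard potential is +0.76 − (−0.35) = +1.11 V and the balanced reaction transfers n = 3 electrons.
The balanced reaction is 3 Fe^3+(aq) + In(s) → 3 Fe^2+(aq) + In^3+(aq), so Q = ([Fe^2+(aq)]^3·[In^3+(aq)]) / [Fe^3+(aq)]^3 = 5.9×10^−9 and log Q = −8.229.
Applying E = E° − (RT ln10/nF)·log Q gives +1.11 − (0.0591/3)(−8.229) = +1.27 V.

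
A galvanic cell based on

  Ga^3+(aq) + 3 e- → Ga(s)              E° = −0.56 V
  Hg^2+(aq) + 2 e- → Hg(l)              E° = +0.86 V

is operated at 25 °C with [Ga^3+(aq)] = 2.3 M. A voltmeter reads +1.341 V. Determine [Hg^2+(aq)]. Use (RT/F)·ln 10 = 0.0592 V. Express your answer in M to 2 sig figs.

0.0037 M

Hg²⁺/Hg is the cathode (higher E°); E°cell = +0.86 − (−0.56) = +1.42 V with n = 6.
From the Nernst equation, log Q = n(E° − E)/0.0592 = 6·(+1.42 − (+1.341))/0.0592 = 8.007.
Balancing electrons gives 3 Hg^2+(aq) + 2 Ga(s) → 3 Hg(l) + 2 Ga^3+(aq); thus Q = [Ga^3+(aq)]^2 / [Hg^2+(aq)]^3.
Isolating [Hg^2+(aq)] in Q = 10^{8.007} yields log [Hg^2+(aq)] = −2.428, i.e. 0.0037 M.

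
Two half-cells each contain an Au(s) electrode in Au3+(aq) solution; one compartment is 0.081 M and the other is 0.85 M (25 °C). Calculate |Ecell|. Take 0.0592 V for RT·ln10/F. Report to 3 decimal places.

0.020 V

For a concentration cell E°cell = 0, since both electrodes use the same couple.
The compartment with the higher Au3+(aq) concentration (0.85 M) acts as the cathode; ions are reduced there and produced at the dilute (0.081 M) anode.
With n = 3, Ecell = −(0.0592/3)·log([dilute]/[conc]) = −(0.0592/3)·log(0.081/0.85) = +0.020 V.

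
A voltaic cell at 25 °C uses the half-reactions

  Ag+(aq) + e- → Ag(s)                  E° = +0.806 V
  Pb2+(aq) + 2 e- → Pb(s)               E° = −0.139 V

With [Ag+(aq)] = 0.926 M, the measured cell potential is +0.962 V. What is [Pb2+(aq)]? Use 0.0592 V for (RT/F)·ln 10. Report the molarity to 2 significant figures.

0.23 M

The Ag⁺/Ag couple has the larger reduction potential, so it is the cathode: E°cell = +0.806 − (−0.139) = +0.945 V and n = 2.
Rearranging E = E° − (0.0592/n)·log Q gives log Q = 2(+0.945 − (+0.962))/0.0592 = −0.574.
The balanced reaction is 2 Ag+(aq) + Pb(s) → 2 Ag(s) + Pb2+(aq), so Q = [Pb2+(aq)] / [Ag+(aq)]^2.
Isolating [Pb2+(aq)] in Q = 10^{−0.574} yields log [Pb2+(aq)] = −0.641, i.e. 0.23 M.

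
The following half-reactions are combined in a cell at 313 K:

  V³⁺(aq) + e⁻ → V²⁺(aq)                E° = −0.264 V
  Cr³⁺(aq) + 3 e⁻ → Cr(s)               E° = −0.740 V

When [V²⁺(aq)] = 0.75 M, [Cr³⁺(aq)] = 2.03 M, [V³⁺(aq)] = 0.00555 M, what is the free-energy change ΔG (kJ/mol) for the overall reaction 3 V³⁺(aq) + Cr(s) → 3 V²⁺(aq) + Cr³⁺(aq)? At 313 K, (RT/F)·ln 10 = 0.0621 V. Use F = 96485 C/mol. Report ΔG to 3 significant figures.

−97.6 kJ/mol

The standard cell potential is −0.264 − (−0.740) = +0.476 V, with n = 3 electrons in the balanced equation.
Here Q = ([V²⁺(aq)]^3·[Cr³⁺(aq)]) / [V³⁺(aq)]^3 = 5.01×10^6 (log Q = 6.700), giving E = +0.476 − (0.0621/3)·(6.700) = +0.3373 V.
ΔG = −nFE = −(3)(96485)(+0.3373) J/mol = −97.6 kJ/mol.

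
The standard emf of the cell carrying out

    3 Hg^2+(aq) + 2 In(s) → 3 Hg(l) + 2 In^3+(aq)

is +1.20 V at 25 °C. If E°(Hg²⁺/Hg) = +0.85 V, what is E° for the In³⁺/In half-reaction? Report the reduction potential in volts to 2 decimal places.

In the reaction as written the Hg²⁺/Hg couple is reduced (cathode) and In³⁺/In is oxidized (anode), so E°cell = E°(Hg²⁺/Hg) − E°(In³⁺/In).
E°(In³⁺/In) = E°(cathode) − E°cell = +0.85 − (+1.20) = −0.35 V.

−0.35 V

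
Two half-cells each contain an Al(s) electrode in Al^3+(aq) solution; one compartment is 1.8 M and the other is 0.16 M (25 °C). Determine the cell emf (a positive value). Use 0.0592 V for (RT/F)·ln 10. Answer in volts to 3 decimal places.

0.021 V

For a concentration cell E°cell = 0, since both electrodes use the same couple.
The compartment with the higher Al^3+(aq) concentration (1.8 M) acts as the cathode; ions are reduced there and produced at the dilute (0.16 M) anode.
With n = 3, Ecell = −(0.0592/3)·log([dilute]/[conc]) = −(0.0592/3)·log(0.16/1.8) = +0.021 V.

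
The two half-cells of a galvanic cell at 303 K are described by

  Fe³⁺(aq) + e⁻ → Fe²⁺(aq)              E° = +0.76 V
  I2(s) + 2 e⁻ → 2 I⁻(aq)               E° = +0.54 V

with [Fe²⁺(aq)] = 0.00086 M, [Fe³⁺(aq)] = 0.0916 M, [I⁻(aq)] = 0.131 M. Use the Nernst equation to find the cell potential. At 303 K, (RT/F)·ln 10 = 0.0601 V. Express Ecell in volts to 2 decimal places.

+0.29 V

The Fe³⁺/Fe²⁺ couple has the more positive E°, so it is the cathode; I₂/I⁻ is the anode.
The standard potential is +0.76 − (+0.54) = +0.22 V and the balanced reaction transfers n = 2 electrons.
For the overall reaction 2 Fe³⁺(aq) + 2 I⁻(aq) → 2 Fe²⁺(aq) + I2(s), Q = [Fe²⁺(aq)]^2 / ([Fe³⁺(aq)]^2·[I⁻(aq)]^2) = 0.00514, giving log Q = −2.289.
Applying E = E° − (RT ln10/nF)·log Q gives +0.22 − (0.0601/2)(−2.289) = +0.29 V.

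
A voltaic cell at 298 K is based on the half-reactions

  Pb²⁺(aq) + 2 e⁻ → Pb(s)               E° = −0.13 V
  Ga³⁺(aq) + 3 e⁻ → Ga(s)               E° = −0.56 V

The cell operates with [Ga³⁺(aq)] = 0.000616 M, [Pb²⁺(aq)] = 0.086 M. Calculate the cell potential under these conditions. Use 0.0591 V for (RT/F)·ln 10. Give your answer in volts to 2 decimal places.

Pb²⁺/Pb is reduced (cathode, E° = −0.13 V) and Ga³⁺/Ga is oxidized (anode).
The standard potential is −0.13 − (−0.56) = +0.43 V and the balanced reaction transfers n = 6 electrons.
Balancing gives 3 Pb²⁺(aq) + 2 Ga(s) → 3 Pb(s) + 2 Ga³⁺(aq); hence Q = [Ga³⁺(aq)]^2 / [Pb²⁺(aq)]^3 = 0.000597 (log Q = −3.224).
Applying E = E° − (RT ln10/nF)·log Q gives +0.43 − (0.0591/6)(−3.224) = +0.46 V.

+0.46 V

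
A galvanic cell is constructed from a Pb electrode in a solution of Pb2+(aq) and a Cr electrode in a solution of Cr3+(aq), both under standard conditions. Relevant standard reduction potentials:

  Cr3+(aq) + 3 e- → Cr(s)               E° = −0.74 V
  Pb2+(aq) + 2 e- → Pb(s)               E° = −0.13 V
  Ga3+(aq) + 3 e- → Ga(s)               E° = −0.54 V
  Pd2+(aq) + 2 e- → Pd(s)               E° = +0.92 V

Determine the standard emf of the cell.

The Pb²⁺/Pb couple has the higher E°, so Pb ion is reduced (cathode) and Cr is oxidized (anode).
E°cell = E°(cathode) − E°(anode) = −0.13 − (−0.74) = +0.61 V.

+0.61 V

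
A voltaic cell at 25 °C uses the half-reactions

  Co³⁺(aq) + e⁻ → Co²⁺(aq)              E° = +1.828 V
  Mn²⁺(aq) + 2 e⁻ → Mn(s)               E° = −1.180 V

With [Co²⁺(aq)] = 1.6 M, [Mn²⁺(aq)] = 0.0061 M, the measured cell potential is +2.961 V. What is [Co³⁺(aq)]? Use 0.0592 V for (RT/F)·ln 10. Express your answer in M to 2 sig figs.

Co³⁺/Co²⁺ is the cathode (higher E°); E°cell = +1.828 − (−1.180) = +3.008 V with n = 2.
Since E = E° − (0.0592/n)·log Q, log Q = n(E° − E)/0.0592 = 1.588.
Balancing electrons gives 2 Co³⁺(aq) + Mn(s) → 2 Co²⁺(aq) + Mn²⁺(aq); thus Q = ([Co²⁺(aq)]^2·[Mn²⁺(aq)]) / [Co³⁺(aq)]^2.
Solving for the unknown gives log [Co³⁺(aq)] = −1.697, so [Co³⁺(aq)] ≈ 0.020 M.

0.020 M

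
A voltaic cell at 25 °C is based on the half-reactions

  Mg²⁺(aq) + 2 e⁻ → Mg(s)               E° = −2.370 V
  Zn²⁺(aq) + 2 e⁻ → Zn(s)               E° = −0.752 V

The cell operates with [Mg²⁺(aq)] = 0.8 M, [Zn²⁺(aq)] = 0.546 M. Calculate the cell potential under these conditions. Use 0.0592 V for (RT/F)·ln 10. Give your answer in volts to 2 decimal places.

The Zn²⁺/Zn couple has the more positive E°, so it is the cathode; Mg²⁺/Mg is the anode.
E°cell = E°cat − E°an = −0.752 − (−2.370) = +1.618 V; n = 2.
The balanced reaction is Zn²⁺(aq) + Mg(s) → Zn(s) + Mg²⁺(aq), so Q = [Mg²⁺(aq)] / [Zn²⁺(aq)] = 1.47 and log Q = 0.166.
E = E° − (0.0592/n)·log Q = +1.618 − (0.0592/2)(0.166) = +1.61 V.

+1.61 V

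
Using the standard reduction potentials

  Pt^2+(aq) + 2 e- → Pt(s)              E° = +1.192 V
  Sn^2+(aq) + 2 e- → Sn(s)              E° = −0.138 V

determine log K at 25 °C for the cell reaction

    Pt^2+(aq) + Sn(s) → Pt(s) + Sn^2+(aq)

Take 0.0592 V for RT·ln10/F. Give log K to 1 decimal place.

The Pt²⁺/Pt couple is reduced (cathode); E°cell = +1.192 − (−0.138) = +1.330 V with n = 2.
At equilibrium E = 0, so log K = nE°cell / 0.0592 = (2)(+1.330) / 0.0592 = 44.9.

log K = 44.9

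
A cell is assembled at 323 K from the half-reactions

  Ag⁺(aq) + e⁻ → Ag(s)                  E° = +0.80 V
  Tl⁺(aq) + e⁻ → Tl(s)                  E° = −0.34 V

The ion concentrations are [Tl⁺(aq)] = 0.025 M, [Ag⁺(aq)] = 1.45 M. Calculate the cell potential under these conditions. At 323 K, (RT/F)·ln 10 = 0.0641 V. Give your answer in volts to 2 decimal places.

Ag⁺/Ag is reduced (cathode, E° = +0.80 V) and Tl⁺/Tl is oxidized (anode).
E°cell = +0.80 − (−0.34) = +1.14 V, with n = 1 electron transferred.
For the overall reaction Ag⁺(aq) + Tl(s) → Ag(s) + Tl⁺(aq), Q = [Tl⁺(aq)] / [Ag⁺(aq)] = 0.0172, giving log Q = −1.763.
E = E° − (0.0641/n)·log Q = +1.14 − (0.0641/1)(−1.763) = +1.25 V.

+1.25 V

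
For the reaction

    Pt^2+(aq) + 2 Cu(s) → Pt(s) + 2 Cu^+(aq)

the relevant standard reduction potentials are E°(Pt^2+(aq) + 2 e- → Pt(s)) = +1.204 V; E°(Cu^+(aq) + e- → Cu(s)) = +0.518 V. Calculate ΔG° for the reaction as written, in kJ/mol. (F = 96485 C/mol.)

−132 kJ/mol

In the reaction as written Pt^2+(aq) is reduced, so the Pt²⁺/Pt couple is the cathode and Cu⁺/Cu is the anode.
E°cell = +1.204 − (+0.518) = +0.686 V; balancing electrons gives n = 2.
ΔG° = −nFE°cell = −(2)(96485)(+0.686) J/mol = −132 kJ/mol.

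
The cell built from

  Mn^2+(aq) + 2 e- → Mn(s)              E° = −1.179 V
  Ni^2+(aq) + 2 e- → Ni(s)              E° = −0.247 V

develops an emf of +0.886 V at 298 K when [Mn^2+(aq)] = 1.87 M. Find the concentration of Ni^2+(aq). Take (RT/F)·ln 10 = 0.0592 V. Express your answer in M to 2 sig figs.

0.052 M

With Ni²⁺/Ni at the cathode and Mn²⁺/Mn at the anode, E°cell = −0.247 − (−1.179) = +0.932 V (n = 2).
From the Nernst equation, log Q = n(E° − E)/0.0592 = 2·(+0.932 − (+0.886))/0.0592 = 1.554.
Balancing electrons gives Ni^2+(aq) + Mn(s) → Ni(s) + Mn^2+(aq); thus Q = [Mn^2+(aq)] / [Ni^2+(aq)].
Isolating [Ni^2+(aq)] in Q = 10^{1.554} yields log [Ni^2+(aq)] = −1.282, i.e. 0.052 M.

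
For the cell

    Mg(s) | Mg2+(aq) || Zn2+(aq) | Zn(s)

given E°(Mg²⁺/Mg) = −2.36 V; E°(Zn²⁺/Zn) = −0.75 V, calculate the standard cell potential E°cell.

By convention the left-hand electrode in cell notation is the anode (oxidation) and the right-hand electrode is the cathode (reduction).
E°cell = E°(right) − E°(left) = −0.75 − (−2.36) = +1.61 V.

+1.61 V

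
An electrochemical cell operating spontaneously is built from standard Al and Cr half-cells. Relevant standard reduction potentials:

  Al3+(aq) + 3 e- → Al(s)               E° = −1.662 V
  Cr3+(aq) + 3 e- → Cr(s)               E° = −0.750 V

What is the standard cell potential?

The Cr³⁺/Cr couple has the higher E°, so Cr ion is reduced (cathode) and Al is oxidized (anode).
E°cell = E°(cathode) − E°(anode) = −0.750 − (−1.662) = +0.912 V.

+0.912 V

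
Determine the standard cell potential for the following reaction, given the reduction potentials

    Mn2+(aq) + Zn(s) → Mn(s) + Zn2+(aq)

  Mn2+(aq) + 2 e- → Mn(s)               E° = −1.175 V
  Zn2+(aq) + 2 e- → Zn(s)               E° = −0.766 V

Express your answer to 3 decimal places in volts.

−0.409 V

Mn2+(aq) gains electrons, so the Mn²⁺/Mn couple is the cathode; the Zn²⁺/Zn couple is the anode.
E°cell = E°(cathode) − E°(anode) = −1.175 − (−0.766) = −0.409 V.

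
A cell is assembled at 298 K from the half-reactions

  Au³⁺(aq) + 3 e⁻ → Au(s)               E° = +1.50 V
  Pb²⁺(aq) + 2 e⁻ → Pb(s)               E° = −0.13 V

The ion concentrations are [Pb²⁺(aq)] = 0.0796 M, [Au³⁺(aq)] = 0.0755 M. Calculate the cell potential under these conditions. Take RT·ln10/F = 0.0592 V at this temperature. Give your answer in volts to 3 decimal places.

Au³⁺/Au is reduced (cathode, E° = +1.50 V) and Pb²⁺/Pb is oxidized (anode).
E°cell = E°cat − E°an = +1.50 − (−0.13) = +1.63 V; n = 6.
Balancing gives 2 Au³⁺(aq) + 3 Pb(s) → 2 Au(s) + 3 Pb²⁺(aq); hence Q = [Pb²⁺(aq)]^3 / [Au³⁺(aq)]^2 = 0.0885 (log Q = −1.053).
By the Nernst equation, E = +1.63 − (0.0592/6)·(−1.053) = +1.640 V.

+1.640 V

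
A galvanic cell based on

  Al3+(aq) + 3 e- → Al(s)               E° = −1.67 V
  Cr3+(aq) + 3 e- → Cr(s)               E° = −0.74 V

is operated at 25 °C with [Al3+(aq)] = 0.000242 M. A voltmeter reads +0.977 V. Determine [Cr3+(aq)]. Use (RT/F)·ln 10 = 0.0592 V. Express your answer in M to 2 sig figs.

0.058 M

Cr³⁺/Cr is the cathode (higher E°); E°cell = −0.74 − (−1.67) = +0.93 V with n = 3.
Since E = E° − (0.0592/n)·log Q, log Q = n(E° − E)/0.0592 = −2.382.
For Cr3+(aq) + Al(s) → Cr(s) + Al3+(aq), the reaction quotient is Q = [Al3+(aq)] / [Cr3+(aq)].
Substituting the known concentrations and solving, log [Cr3+(aq)] = −1.234 and [Cr3+(aq)] = 0.058 M.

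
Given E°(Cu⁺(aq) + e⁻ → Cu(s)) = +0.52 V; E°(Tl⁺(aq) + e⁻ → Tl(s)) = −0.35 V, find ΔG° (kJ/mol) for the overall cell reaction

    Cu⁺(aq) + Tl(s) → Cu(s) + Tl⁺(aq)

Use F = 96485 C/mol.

−83.9 kJ/mol

In the reaction as written Cu⁺(aq) is reduced, so the Cu⁺/Cu couple is the cathode and Tl⁺/Tl is the anode.
E°cell = +0.52 − (−0.35) = +0.87 V; balancing electrons gives n = 1.
ΔG° = −nFE°cell = −(1)(96485)(+0.87) J/mol = −83.9 kJ/mol.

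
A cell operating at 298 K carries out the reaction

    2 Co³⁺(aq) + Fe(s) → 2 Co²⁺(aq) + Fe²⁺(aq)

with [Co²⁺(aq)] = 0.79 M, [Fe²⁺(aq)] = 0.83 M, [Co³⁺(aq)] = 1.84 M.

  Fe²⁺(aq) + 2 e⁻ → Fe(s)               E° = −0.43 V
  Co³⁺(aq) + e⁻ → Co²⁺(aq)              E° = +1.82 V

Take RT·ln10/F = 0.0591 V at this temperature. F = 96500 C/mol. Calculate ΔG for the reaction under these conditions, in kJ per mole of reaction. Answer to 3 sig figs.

With Co³⁺/Co²⁺ reduced at the cathode, E°cell = +1.82 − (−0.43) = +2.25 V and n = 2.
Here Q = ([Co²⁺(aq)]^2·[Fe²⁺(aq)]) / [Co³⁺(aq)]^2 = 0.153 (log Q = −0.815), giving E = +2.25 − (0.0591/2)·(−0.815) = +2.2741 V.
Finally ΔG = −nFE = −(2)(96500 C/mol)(+2.2741 V) = −439 kJ/mol.

−439 kJ/mol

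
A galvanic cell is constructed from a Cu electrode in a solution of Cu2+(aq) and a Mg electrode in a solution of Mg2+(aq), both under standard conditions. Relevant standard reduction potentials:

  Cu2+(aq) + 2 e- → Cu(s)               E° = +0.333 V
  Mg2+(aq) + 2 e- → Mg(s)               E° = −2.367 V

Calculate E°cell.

Of the two couples in this cell, the one with the more positive reduction potential is reduced at the cathode: here that is Cu²⁺/Cu (+0.333 V); Mg²⁺/Mg (−2.367 V) is the anode.
E°cell = E°(cathode) − E°(anode) = +0.333 − (−2.367) = +2.700 V.

+2.700 V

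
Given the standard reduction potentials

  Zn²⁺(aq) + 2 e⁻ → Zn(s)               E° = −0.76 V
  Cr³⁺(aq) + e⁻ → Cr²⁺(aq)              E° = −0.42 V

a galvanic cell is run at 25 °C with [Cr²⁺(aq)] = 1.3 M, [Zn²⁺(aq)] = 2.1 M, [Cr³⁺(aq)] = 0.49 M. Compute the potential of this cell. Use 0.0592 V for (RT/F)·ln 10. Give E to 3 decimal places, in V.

+0.305 V

Cr³⁺/Cr²⁺ is reduced (cathode, E° = −0.42 V) and Zn²⁺/Zn is oxidized (anode).
E°cell = E°cat − E°an = −0.42 − (−0.76) = +0.34 V; n = 2.
The balanced reaction is 2 Cr³⁺(aq) + Zn(s) → 2 Cr²⁺(aq) + Zn²⁺(aq), so Q = ([Cr²⁺(aq)]^2·[Zn²⁺(aq)]) / [Cr³⁺(aq)]^2 = 14.8 and log Q = 1.170.
E = E° − (0.0592/n)·log Q = +0.34 − (0.0592/2)(1.170) = +0.305 V.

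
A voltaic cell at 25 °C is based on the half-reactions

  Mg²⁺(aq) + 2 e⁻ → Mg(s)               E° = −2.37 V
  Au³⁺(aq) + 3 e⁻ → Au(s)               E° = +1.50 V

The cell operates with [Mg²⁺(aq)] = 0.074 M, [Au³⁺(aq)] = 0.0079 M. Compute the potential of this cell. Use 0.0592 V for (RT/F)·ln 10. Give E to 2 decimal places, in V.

Since E°(Au³⁺/Au) > E°(Mg²⁺/Mg), Au³⁺/Au serves as the cathode.
The standard potential is +1.50 − (−2.37) = +3.87 V and the balanced reaction transfers n = 6 electrons.
The balanced reaction is 2 Au³⁺(aq) + 3 Mg(s) → 2 Au(s) + 3 Mg²⁺(aq), so Q = [Mg²⁺(aq)]^3 / [Au³⁺(aq)]^2 = 6.49 and log Q = 0.812.
By the Nernst equation, E = +3.87 − (0.0592/6)·(0.812) = +3.86 V.

+3.86 V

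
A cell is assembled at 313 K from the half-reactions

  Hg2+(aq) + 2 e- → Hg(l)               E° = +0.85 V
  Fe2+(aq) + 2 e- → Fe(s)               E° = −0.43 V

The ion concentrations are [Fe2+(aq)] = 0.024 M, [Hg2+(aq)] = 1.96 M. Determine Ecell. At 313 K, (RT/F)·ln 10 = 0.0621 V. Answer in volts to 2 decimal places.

Since E°(Hg²⁺/Hg) > E°(Fe²⁺/Fe), Hg²⁺/Hg serves as the cathode.
E°cell = E°cat − E°an = +0.85 − (−0.43) = +1.28 V; n = 2.
Balancing gives Hg2+(aq) + Fe(s) → Hg(l) + Fe2+(aq); hence Q = [Fe2+(aq)] / [Hg2+(aq)] = 0.0122 (log Q = −1.912).
By the Nernst equation, E = +1.28 − (0.0621/2)·(−1.912) = +1.34 V.

+1.34 V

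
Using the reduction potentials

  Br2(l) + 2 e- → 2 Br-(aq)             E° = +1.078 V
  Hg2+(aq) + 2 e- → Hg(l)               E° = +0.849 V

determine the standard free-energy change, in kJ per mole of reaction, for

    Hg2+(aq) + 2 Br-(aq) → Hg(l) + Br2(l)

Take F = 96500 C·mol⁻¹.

In the reaction as written Hg2+(aq) is reduced, so the Hg²⁺/Hg couple is the cathode and Br₂/Br⁻ is the anode.
E°cell = +0.849 − (+1.078) = −0.229 V; balancing electrons gives n = 2.
ΔG° = −nFE°cell = −(2)(96500)(−0.229) J/mol = +44.2 kJ/mol.

+44.2 kJ/mol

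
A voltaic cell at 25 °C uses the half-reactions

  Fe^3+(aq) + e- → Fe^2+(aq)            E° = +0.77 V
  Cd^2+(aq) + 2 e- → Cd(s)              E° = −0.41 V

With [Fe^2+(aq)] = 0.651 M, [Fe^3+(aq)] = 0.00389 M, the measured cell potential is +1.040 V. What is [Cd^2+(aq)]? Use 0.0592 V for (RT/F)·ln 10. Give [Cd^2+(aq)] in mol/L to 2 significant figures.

1.9 M

The Fe³⁺/Fe²⁺ couple has the larger reduction potential, so it is the cathode: E°cell = +0.77 − (−0.41) = +1.18 V and n = 2.
From the Nernst equation, log Q = n(E° − E)/0.0592 = 2·(+1.18 − (+1.040))/0.0592 = 4.730.
For 2 Fe^3+(aq) + Cd(s) → 2 Fe^2+(aq) + Cd^2+(aq), the reaction quotient is Q = ([Fe^2+(aq)]^2·[Cd^2+(aq)]) / [Fe^3+(aq)]^2.
Solving for the unknown gives log [Cd^2+(aq)] = 0.283, so [Cd^2+(aq)] ≈ 1.9 M.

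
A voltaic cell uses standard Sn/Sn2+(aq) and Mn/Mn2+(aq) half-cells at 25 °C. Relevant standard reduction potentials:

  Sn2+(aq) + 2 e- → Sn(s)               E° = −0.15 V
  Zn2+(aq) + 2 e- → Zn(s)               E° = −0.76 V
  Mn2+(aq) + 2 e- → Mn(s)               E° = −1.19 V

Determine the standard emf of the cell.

+1.04 V

The Sn²⁺/Sn couple has the higher E°, so Sn ion is reduced (cathode) and Mn is oxidized (anode).
E°cell = E°(cathode) − E°(anode) = −0.15 − (−1.19) = +1.04 V.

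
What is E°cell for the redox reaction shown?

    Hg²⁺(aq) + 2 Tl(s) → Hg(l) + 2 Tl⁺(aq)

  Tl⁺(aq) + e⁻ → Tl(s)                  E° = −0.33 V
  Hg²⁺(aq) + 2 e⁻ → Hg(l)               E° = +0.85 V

Hg²⁺(aq) gains electrons, so the Hg²⁺/Hg couple is the cathode; the Tl⁺/Tl couple is the anode.
E°cell = E°(cathode) − E°(anode) = +0.85 − (−0.33) = +1.18 V.
The positive value indicates the reaction is spontaneous as written.

+1.18 V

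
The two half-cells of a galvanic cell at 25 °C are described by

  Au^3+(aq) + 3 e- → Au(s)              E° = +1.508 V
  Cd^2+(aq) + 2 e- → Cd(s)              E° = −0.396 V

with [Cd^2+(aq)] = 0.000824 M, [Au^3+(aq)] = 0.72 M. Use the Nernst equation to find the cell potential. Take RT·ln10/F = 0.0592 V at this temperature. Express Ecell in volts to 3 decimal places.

+1.992 V

The Au³⁺/Au couple has the more positive E°, so it is the cathode; Cd²⁺/Cd is the anode.
The standard potential is +1.508 − (−0.396) = +1.904 V and the balanced reaction transfers n = 6 electrons.
The balanced reaction is 2 Au^3+(aq) + 3 Cd(s) → 2 Au(s) + 3 Cd^2+(aq), so Q = [Cd^2+(aq)]^3 / [Au^3+(aq)]^2 = 1.08×10^−9 and log Q = −8.967.
By the Nernst equation, E = +1.904 − (0.0592/6)·(−8.967) = +1.992 V.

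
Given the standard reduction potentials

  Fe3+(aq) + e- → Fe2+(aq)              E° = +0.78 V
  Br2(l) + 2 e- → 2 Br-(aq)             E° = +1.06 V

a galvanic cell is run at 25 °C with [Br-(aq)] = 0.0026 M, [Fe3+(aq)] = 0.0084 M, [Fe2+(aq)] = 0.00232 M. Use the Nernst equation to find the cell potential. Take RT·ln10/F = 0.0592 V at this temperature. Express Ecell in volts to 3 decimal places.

Br₂/Br⁻ is reduced (cathode, E° = +1.06 V) and Fe³⁺/Fe²⁺ is oxidized (anode).
E°cell = E°cat − E°an = +1.06 − (+0.78) = +0.28 V; n = 2.
The balanced reaction is Br2(l) + 2 Fe2+(aq) → 2 Br-(aq) + 2 Fe3+(aq), so Q = ([Br-(aq)]^2·[Fe3+(aq)]^2) / [Fe2+(aq)]^2 = 8.86×10^−5 and log Q = −4.052.
By the Nernst equation, E = +0.28 − (0.0592/2)·(−4.052) = +0.400 V.

+0.400 V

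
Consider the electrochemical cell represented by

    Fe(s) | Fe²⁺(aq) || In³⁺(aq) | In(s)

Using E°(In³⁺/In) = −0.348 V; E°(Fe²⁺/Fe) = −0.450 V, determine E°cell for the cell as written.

+0.102 V

By convention the left-hand electrode in cell notation is the anode (oxidation) and the right-hand electrode is the cathode (reduction).
E°cell = E°(right) − E°(left) = −0.348 − (−0.450) = +0.102 V.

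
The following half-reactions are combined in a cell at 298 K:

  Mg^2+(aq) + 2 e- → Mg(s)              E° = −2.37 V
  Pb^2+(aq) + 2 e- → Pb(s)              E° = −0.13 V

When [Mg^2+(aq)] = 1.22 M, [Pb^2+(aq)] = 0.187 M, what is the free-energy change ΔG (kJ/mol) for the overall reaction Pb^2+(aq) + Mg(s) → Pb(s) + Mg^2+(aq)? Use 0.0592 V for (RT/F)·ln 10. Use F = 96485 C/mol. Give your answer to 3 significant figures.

E°cell = −0.13 − (−2.37) = +2.24 V; the balanced reaction transfers n = 2 electrons.
Q = [Mg^2+(aq)] / [Pb^2+(aq)] = 6.52, so log Q = 0.815 and E = +2.24 − (0.0592/2)(0.815) = +2.2159 V.
Finally ΔG = −nFE = −(2)(96485 C/mol)(+2.2159 V) = −428 kJ/mol.

−428 kJ/mol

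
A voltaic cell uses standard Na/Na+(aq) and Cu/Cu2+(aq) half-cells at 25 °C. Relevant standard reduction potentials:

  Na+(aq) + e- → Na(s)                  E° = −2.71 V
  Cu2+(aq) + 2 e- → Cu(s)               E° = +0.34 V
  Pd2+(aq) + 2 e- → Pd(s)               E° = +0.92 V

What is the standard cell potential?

Of the two couples in this cell, the one with the more positive reduction potential is reduced at the cathode: here that is Cu²⁺/Cu (+0.34 V); Na⁺/Na (−2.71 V) is the anode.
E°cell = E°(cathode) − E°(anode) = +0.34 − (−2.71) = +3.05 V.

+3.05 V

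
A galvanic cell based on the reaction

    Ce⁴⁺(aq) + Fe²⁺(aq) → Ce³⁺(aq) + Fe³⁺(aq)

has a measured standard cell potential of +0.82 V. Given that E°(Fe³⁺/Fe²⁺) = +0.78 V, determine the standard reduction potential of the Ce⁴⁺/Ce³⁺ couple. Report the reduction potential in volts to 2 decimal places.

In the reaction as written the Ce⁴⁺/Ce³⁺ couple is reduced (cathode) and Fe³⁺/Fe²⁺ is oxidized (anode), so E°cell = E°(Ce⁴⁺/Ce³⁺) − E°(Fe³⁺/Fe²⁺).
E°(Ce⁴⁺/Ce³⁺) = E°cell + E°(anode) = +0.82 + (+0.78) = +1.60 V.

+1.60 V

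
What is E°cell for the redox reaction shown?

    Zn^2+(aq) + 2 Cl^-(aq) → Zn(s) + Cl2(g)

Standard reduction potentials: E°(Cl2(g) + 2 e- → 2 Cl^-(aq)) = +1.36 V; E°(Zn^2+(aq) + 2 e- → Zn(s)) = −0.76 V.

−2.12 V

In the reaction as written, Zn^2+(aq) is reduced (cathode) and Cl2(g) is produced by oxidation at the anode.
E°cell = E°(cathode) − E°(anode) = −0.76 − (+1.36) = −2.12 V.
The negative E°cell means the reaction is non-spontaneous in the direction written.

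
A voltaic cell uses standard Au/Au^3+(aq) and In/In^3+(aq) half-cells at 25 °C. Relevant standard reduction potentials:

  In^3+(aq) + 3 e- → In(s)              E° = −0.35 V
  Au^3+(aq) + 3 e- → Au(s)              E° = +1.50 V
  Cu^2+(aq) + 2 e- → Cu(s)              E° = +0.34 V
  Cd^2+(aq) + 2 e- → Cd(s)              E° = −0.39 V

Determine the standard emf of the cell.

The Au³⁺/Au couple has the higher E°, so Au ion is reduced (cathode) and In is oxidized (anode).
E°cell = E°(cathode) − E°(anode) = +1.50 − (−0.35) = +1.85 V.

+1.85 V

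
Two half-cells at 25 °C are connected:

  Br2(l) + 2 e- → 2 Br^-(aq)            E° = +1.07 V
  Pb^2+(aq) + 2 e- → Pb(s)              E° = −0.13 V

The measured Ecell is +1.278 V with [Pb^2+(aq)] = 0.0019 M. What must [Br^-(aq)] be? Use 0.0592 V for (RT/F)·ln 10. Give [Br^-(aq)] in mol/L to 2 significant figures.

1.1 M

Br₂/Br⁻ is the cathode (higher E°); E°cell = +1.07 − (−0.13) = +1.20 V with n = 2.
Since E = E° − (0.0592/n)·log Q, log Q = n(E° − E)/0.0592 = −2.635.
For Br2(l) + Pb(s) → 2 Br^-(aq) + Pb^2+(aq), the reaction quotient is Q = [Br^-(aq)]^2·[Pb^2+(aq)].
Solving for the unknown gives log [Br^-(aq)] = 0.043, so [Br^-(aq)] ≈ 1.1 M.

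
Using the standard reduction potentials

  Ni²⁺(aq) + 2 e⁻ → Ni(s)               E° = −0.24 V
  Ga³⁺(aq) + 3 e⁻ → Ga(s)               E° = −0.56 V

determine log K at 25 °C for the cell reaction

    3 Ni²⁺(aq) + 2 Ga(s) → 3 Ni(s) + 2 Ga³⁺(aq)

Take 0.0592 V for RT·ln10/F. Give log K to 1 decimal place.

The Ni²⁺/Ni couple is reduced (cathode); E°cell = −0.24 − (−0.56) = +0.32 V with n = 6.
At equilibrium E = 0, so log K = nE°cell / 0.0592 = (6)(+0.32) / 0.0592 = 32.4.

log K = 32.4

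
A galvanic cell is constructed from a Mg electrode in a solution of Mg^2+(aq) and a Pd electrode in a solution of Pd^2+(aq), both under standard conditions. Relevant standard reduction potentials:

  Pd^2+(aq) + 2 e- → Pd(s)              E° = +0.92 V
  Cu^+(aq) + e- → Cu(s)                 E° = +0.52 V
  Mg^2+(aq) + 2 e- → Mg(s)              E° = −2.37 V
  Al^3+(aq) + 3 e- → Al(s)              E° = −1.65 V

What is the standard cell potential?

+3.29 V

Of the two couples in this cell, the one with the more positive reduction potential is reduced at the cathode: here that is Pd²⁺/Pd (+0.92 V); Mg²⁺/Mg (−2.37 V) is the anode.
E°cell = E°(cathode) − E°(anode) = +0.92 − (−2.37) = +3.29 V.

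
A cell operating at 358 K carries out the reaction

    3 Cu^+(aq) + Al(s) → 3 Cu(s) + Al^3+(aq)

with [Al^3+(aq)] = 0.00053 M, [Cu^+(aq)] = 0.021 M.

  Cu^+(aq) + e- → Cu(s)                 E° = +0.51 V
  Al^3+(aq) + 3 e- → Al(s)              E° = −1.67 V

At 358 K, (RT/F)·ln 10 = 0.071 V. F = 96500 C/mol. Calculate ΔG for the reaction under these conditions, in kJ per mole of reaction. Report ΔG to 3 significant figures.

−619 kJ/mol

The standard cell potential is +0.51 − (−1.67) = +2.18 V, with n = 3 electrons in the balanced equation.
Here Q = [Al^3+(aq)] / [Cu^+(aq)]^3 = 57.2 (log Q = 1.758), giving E = +2.18 − (0.071/3)·(1.758) = +2.1384 V.
Then ΔG = −nFE = −3 × 96500 × +2.1384 J/mol = −619 kJ/mol.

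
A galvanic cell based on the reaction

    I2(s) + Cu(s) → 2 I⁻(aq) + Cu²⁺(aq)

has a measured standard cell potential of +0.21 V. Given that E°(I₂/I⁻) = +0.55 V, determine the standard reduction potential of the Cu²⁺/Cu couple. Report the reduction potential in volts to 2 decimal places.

+0.34 V

In the reaction as written the I₂/I⁻ couple is reduced (cathode) and Cu²⁺/Cu is oxidized (anode), so E°cell = E°(I₂/I⁻) − E°(Cu²⁺/Cu).
E°(Cu²⁺/Cu) = E°(cathode) − E°cell = +0.55 − (+0.21) = +0.34 V.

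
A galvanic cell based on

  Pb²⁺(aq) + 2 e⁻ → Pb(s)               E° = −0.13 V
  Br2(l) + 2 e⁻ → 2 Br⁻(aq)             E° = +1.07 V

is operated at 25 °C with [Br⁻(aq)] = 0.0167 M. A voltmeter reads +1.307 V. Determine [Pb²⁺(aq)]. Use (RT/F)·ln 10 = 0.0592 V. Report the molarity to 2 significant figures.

0.87 M

With Br₂/Br⁻ at the cathode and Pb²⁺/Pb at the anode, E°cell = +1.07 − (−0.13) = +1.20 V (n = 2).
Rearranging E = E° − (0.0592/n)·log Q gives log Q = 2(+1.20 − (+1.307))/0.0592 = −3.615.
For Br2(l) + Pb(s) → 2 Br⁻(aq) + Pb²⁺(aq), the reaction quotient is Q = [Br⁻(aq)]^2·[Pb²⁺(aq)].
Substituting the known concentrations and solving, log [Pb²⁺(aq)] = −0.060 and [Pb²⁺(aq)] = 0.87 M.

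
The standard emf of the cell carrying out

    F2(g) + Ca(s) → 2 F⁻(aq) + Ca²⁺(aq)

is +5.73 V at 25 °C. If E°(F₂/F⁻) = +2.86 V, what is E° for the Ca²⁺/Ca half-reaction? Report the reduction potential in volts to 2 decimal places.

In the reaction as written the F₂/F⁻ couple is reduced (cathode) and Ca²⁺/Ca is oxidized (anode), so E°cell = E°(F₂/F⁻) − E°(Ca²⁺/Ca).
E°(Ca²⁺/Ca) = E°(cathode) − E°cell = +2.86 − (+5.73) = −2.87 V.

−2.87 V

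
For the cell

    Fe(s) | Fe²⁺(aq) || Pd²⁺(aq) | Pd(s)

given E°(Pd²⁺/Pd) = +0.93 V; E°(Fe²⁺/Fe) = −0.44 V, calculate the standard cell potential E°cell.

By convention the left-hand electrode in cell notation is the anode (oxidation) and the right-hand electrode is the cathode (reduction).
E°cell = E°(right) − E°(left) = +0.93 − (−0.44) = +1.37 V.

+1.37 V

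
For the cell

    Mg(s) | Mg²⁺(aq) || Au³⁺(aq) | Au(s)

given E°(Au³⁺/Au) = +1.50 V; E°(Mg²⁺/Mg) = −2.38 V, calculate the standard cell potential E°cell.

By convention the left-hand electrode in cell notation is the anode (oxidation) and the right-hand electrode is the cathode (reduction).
E°cell = E°(right) − E°(left) = +1.50 − (−2.38) = +3.88 V.

+3.88 V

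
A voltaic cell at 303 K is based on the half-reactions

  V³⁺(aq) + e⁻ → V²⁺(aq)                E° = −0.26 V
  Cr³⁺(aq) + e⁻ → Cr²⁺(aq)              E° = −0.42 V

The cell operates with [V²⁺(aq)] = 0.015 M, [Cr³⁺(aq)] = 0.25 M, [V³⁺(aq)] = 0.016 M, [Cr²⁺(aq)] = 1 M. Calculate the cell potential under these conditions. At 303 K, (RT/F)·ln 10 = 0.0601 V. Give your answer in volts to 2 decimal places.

+0.20 V

V³⁺/V²⁺ is reduced (cathode, E° = −0.26 V) and Cr³⁺/Cr²⁺ is oxidized (anode).
E°cell = −0.26 − (−0.42) = +0.16 V, with n = 1 electron transferred.
For the overall reaction V³⁺(aq) + Cr²⁺(aq) → V²⁺(aq) + Cr³⁺(aq), Q = ([V²⁺(aq)]·[Cr³⁺(aq)]) / ([V³⁺(aq)]·[Cr²⁺(aq)]) = 0.234, giving log Q = −0.630.
E = E° − (0.0601/n)·log Q = +0.16 − (0.0601/1)(−0.630) = +0.20 V.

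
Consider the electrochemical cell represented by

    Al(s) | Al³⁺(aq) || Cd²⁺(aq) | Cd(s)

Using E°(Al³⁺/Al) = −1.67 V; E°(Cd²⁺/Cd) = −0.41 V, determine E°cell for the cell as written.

By convention the left-hand electrode in cell notation is the anode (oxidation) and the right-hand electrode is the cathode (reduction).
E°cell = E°(right) − E°(left) = −0.41 − (−1.67) = +1.26 V.

+1.26 V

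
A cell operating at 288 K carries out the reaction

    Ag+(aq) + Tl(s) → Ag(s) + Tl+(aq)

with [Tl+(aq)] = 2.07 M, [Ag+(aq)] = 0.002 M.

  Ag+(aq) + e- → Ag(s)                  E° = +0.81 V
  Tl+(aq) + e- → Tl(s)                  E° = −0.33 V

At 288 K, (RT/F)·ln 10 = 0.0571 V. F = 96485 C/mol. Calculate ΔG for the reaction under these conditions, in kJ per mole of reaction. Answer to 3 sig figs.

E°cell = +0.81 − (−0.33) = +1.14 V; the balanced reaction transfers n = 1 electron.
Here Q = [Tl+(aq)] / [Ag+(aq)] = 1.04×10^3 (log Q = 3.015), giving E = +1.14 − (0.0571/1)·(3.015) = +0.9678 V.
Then ΔG = −nFE = −1 × 96485 × +0.9678 J/mol = −93.4 kJ/mol.

−93.4 kJ/mol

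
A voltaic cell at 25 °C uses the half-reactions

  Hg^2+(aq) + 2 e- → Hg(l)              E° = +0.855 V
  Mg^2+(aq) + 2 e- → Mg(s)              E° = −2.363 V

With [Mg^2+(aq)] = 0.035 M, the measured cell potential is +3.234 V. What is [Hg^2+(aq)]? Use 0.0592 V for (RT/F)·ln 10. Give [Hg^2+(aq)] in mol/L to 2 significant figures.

With Hg²⁺/Hg at the cathode and Mg²⁺/Mg at the anode, E°cell = +0.855 − (−2.363) = +3.218 V (n = 2).
From the Nernst equation, log Q = n(E° − E)/0.0592 = 2·(+3.218 − (+3.234))/0.0592 = −0.541.
For Hg^2+(aq) + Mg(s) → Hg(l) + Mg^2+(aq), the reaction quotient is Q = [Mg^2+(aq)] / [Hg^2+(aq)].
Isolating [Hg^2+(aq)] in Q = 10^{−0.541} yields log [Hg^2+(aq)] = −0.915, i.e. 0.12 M.

0.12 M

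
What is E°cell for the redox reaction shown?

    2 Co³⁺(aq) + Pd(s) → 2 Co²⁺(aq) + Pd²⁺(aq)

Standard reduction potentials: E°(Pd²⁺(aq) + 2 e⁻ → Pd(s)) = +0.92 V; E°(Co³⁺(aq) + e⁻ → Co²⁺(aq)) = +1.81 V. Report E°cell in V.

+0.89 V

In the reaction as written, Co³⁺(aq) is reduced (cathode) and Pd²⁺(aq) is produced by oxidation at the anode.
E°cell = E°(cathode) − E°(anode) = +1.81 − (+0.92) = +0.89 V.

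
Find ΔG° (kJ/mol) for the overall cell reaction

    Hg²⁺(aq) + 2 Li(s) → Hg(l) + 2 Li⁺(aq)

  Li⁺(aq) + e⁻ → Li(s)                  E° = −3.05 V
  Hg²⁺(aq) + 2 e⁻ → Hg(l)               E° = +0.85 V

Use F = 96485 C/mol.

In the reaction as written Hg²⁺(aq) is reduced, so the Hg²⁺/Hg couple is the cathode and Li⁺/Li is the anode.
E°cell = +0.85 − (−3.05) = +3.90 V; balancing electrons gives n = 2.
ΔG° = −nFE°cell = −(2)(96485)(+3.90) J/mol = −753 kJ/mol.

−753 kJ/mol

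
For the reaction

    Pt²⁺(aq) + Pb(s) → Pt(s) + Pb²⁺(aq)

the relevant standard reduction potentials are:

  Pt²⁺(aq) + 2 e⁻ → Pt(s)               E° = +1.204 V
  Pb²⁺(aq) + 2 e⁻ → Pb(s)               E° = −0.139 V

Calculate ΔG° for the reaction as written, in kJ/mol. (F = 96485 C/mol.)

−259 kJ/mol

In the reaction as written Pt²⁺(aq) is reduced, so the Pt²⁺/Pt couple is the cathode and Pb²⁺/Pb is the anode.
E°cell = +1.204 − (−0.139) = +1.343 V; balancing electrons gives n = 2.
ΔG° = −nFE°cell = −(2)(96485)(+1.343) J/mol = −259 kJ/mol.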